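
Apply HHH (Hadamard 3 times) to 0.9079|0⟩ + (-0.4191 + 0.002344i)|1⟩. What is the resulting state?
(0.3456 + 0.001657i)|0⟩ + (0.9383 - 0.001657i)|1⟩

H² = I, so H^3 = H: a single Hadamard. With (a, b) = (0.9079, (-0.4191 + 0.002344i)), H gives ((a + b)/√2, (a − b)/√2) = ((0.3456 + 0.001657i), (0.9383 - 0.001657i)).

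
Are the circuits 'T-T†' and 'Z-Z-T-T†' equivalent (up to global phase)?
Yes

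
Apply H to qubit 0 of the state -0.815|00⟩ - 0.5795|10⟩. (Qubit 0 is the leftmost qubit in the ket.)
-0.9861|00⟩ - 0.1665|10⟩

H on qubit 0 mixes each pair of kets that differ only in qubit 0: amplitudes (a, b) of (|…0…⟩, |…1…⟩) become ((a + b)/√2, (a − b)/√2). Kets absent from the input have amplitude 0.
(|00⟩, |10⟩): (a, b) = (-0.815, -0.5795) → (-0.9861, -0.1665)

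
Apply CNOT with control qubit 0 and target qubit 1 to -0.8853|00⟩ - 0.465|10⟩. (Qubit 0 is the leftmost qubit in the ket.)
-0.8853|00⟩ - 0.465|11⟩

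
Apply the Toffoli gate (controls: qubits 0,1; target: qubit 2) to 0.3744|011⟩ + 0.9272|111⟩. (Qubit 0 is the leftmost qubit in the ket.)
0.3744|011⟩ + 0.9272|110⟩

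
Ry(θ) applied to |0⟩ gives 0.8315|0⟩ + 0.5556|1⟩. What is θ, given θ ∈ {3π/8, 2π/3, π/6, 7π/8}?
3π/8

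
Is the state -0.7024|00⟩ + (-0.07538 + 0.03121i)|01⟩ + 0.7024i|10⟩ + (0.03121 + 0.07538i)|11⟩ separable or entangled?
Separable

Writing the state as a|00⟩ + b|01⟩ + c|10⟩ + d|11⟩, it is a product state iff ad − bc = 0.
Here (a, b, c, d) = (-0.7024, (-0.07538 + 0.03121i), 0.7024i, (0.03121 + 0.07538i)): ad − bc = (-0.7024)(0.03121 + 0.07538i) − (-0.07538 + 0.03121i)(0.7024i) = 0, so the state is separable.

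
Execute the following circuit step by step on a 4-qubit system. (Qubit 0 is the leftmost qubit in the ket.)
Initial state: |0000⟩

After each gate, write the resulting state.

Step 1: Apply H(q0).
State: 1/√2|0000⟩ + 1/√2|1000⟩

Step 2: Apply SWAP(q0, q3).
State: 1/√2|0000⟩ + 1/√2|0001⟩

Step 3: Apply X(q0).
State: 1/√2|1000⟩ + 1/√2|1001⟩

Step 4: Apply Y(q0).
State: -(1/√2)i|0000⟩ - (1/√2)i|0001⟩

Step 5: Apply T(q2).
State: -(1/√2)i|0000⟩ - (1/√2)i|0001⟩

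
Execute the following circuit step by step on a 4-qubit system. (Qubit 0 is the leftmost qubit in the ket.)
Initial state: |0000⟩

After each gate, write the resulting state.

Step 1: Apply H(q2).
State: 1/√2|0000⟩ + 1/√2|0010⟩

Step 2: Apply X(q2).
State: 1/√2|0000⟩ + 1/√2|0010⟩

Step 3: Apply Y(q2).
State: -(1/√2)i|0000⟩ + (1/√2)i|0010⟩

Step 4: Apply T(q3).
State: -(1/√2)i|0000⟩ + (1/√2)i|0010⟩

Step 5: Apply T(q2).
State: -(1/√2)i|0000⟩ + (-1/2 + (1/2)i)|0010⟩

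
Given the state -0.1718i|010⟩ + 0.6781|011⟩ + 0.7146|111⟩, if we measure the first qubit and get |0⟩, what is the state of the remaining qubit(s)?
-0.2456i|10⟩ + 0.9694|11⟩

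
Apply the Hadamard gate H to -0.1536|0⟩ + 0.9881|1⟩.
0.5901|0⟩ - 0.8073|1⟩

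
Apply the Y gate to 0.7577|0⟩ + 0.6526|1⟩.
-0.6526i|0⟩ + 0.7577i|1⟩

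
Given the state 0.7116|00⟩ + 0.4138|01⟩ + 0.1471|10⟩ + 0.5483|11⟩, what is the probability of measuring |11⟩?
0.3006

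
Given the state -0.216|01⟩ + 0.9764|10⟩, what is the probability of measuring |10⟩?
0.9534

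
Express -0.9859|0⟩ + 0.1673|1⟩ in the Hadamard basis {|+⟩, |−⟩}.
-0.5788|+⟩ - 0.8154|−⟩

With |ψ⟩ = α|0⟩ + β|1⟩, the Hadamard-basis coefficients are ⟨+|ψ⟩ = (α + β)/√2 and ⟨−|ψ⟩ = (α − β)/√2.
Here α = -0.9859, β = 0.1673: (α + β)/√2 = -0.5788, (α − β)/√2 = -0.8154.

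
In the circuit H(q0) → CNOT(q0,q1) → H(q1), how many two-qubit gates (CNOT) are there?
1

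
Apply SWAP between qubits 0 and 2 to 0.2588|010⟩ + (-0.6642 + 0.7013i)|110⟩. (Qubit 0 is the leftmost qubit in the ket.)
0.2588|010⟩ + (-0.6642 + 0.7013i)|011⟩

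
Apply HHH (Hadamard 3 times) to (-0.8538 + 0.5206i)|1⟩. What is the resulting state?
(-0.6037 + 0.3681i)|0⟩ + (0.6037 - 0.3681i)|1⟩

H² = I, so H^3 = H: a single Hadamard. With (a, b) = (0, (-0.8538 + 0.5206i)), H gives ((a + b)/√2, (a − b)/√2) = ((-0.6037 + 0.3681i), (0.6037 - 0.3681i)).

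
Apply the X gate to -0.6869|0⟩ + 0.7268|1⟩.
0.7268|0⟩ - 0.6869|1⟩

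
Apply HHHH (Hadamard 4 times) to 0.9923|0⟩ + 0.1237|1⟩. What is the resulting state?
0.9923|0⟩ + 0.1237|1⟩

H² = I, so an even number of Hadamards cancels: H^4 = I and the state is unchanged.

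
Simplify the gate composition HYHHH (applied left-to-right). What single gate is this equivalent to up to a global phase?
Y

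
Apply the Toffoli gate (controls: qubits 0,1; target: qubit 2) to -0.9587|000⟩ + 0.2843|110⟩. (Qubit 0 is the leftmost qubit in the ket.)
-0.9587|000⟩ + 0.2843|111⟩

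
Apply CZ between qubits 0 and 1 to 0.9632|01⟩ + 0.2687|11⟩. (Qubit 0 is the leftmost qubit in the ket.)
0.9632|01⟩ - 0.2687|11⟩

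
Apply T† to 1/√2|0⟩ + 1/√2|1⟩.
1/√2|0⟩ + (1/2 - (1/2)i)|1⟩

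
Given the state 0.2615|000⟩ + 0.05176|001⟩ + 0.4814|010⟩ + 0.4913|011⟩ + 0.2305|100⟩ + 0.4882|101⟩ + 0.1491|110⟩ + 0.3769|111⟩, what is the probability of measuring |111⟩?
0.1421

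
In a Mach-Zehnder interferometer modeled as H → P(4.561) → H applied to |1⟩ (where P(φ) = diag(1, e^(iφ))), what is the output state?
(0.5754 + 0.4943i)|0⟩ + (0.4246 - 0.4943i)|1⟩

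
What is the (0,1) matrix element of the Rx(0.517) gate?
-0.2556i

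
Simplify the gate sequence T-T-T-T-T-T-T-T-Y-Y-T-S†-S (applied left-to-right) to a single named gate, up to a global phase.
T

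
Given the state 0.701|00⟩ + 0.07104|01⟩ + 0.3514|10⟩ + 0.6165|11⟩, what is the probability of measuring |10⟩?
0.1235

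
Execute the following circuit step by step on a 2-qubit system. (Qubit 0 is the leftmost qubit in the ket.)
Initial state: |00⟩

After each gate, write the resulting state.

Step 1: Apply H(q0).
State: 1/√2|00⟩ + 1/√2|10⟩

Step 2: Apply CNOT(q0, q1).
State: 1/√2|00⟩ + 1/√2|11⟩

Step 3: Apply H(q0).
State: 1/2|00⟩ + 1/2|01⟩ + 1/2|10⟩ - 1/2|11⟩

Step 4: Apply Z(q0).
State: 1/2|00⟩ + 1/2|01⟩ - 1/2|10⟩ + 1/2|11⟩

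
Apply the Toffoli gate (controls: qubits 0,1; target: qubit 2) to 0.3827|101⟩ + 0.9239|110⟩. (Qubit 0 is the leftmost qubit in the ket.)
0.3827|101⟩ + 0.9239|111⟩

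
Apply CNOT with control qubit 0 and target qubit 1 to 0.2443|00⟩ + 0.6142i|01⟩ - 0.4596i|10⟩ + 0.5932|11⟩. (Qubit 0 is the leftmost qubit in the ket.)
0.2443|00⟩ + 0.6142i|01⟩ + 0.5932|10⟩ - 0.4596i|11⟩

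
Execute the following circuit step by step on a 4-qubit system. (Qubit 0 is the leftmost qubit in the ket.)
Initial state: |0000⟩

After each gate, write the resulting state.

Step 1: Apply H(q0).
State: 1/√2|0000⟩ + 1/√2|1000⟩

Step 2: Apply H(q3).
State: 1/2|0000⟩ + 1/2|0001⟩ + 1/2|1000⟩ + 1/2|1001⟩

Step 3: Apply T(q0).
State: 1/2|0000⟩ + 1/2|0001⟩ + (1/√8 + (1/√8)i)|1000⟩ + (1/√8 + (1/√8)i)|1001⟩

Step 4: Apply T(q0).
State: 1/2|0000⟩ + 1/2|0001⟩ + (1/2)i|1000⟩ + (1/2)i|1001⟩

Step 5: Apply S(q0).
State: 1/2|0000⟩ + 1/2|0001⟩ - 1/2|1000⟩ - 1/2|1001⟩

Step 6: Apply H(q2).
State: 1/√8|0000⟩ + 1/√8|0001⟩ + 1/√8|0010⟩ + 1/√8|0011⟩ - 1/√8|1000⟩ - 1/√8|1001⟩ - 1/√8|1010⟩ - 1/√8|1011⟩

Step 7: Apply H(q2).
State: 1/2|0000⟩ + 1/2|0001⟩ - 1/2|1000⟩ - 1/2|1001⟩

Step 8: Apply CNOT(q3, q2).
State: 1/2|0000⟩ + 1/2|0011⟩ - 1/2|1000⟩ - 1/2|1011⟩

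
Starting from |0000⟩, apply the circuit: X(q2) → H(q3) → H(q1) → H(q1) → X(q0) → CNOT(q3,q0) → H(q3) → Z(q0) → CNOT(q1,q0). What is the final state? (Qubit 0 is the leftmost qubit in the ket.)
1/2|0010⟩ - 1/2|0011⟩ - 1/2|1010⟩ - 1/2|1011⟩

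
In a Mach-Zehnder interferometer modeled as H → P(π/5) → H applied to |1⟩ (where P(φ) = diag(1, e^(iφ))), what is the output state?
(0.09549 - 0.2939i)|0⟩ + (0.9045 + 0.2939i)|1⟩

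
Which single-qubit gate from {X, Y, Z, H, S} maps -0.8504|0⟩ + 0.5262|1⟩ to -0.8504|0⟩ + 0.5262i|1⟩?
S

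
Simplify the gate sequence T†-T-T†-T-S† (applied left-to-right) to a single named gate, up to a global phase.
S†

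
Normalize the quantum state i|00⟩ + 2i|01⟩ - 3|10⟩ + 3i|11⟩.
0.2085i|00⟩ + 0.417i|01⟩ - 0.6255|10⟩ + 0.6255i|11⟩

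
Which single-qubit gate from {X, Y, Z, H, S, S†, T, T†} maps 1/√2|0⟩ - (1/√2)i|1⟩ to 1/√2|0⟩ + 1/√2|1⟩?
S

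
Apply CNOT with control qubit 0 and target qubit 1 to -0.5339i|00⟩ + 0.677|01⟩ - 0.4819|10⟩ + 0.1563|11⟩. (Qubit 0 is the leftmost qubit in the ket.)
-0.5339i|00⟩ + 0.677|01⟩ + 0.1563|10⟩ - 0.4819|11⟩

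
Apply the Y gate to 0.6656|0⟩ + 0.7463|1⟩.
-0.7463i|0⟩ + 0.6656i|1⟩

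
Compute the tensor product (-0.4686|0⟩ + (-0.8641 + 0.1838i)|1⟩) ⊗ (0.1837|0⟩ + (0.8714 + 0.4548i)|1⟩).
-0.08608|00⟩ + (-0.4083 - 0.2131i)|01⟩ + (-0.1587 + 0.03376i)|10⟩ + (-0.8366 - 0.2328i)|11⟩

amp(|b₁b₂…⟩) = product of the factor amplitudes for bits b₁, b₂, …; only kets whose every factor amplitude is nonzero survive.
|00⟩: (-0.4686)(0.1837) = -0.08608
|01⟩: (-0.4686)(0.8714 + 0.4548i) = (-0.4083 - 0.2131i)
|10⟩: (-0.8641 + 0.1838i)(0.1837) = (-0.1587 + 0.03376i)
|11⟩: (-0.8641 + 0.1838i)(0.8714 + 0.4548i) = (-0.8366 - 0.2328i)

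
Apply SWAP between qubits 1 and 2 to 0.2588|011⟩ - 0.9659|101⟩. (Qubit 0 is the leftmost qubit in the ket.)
0.2588|011⟩ - 0.9659|110⟩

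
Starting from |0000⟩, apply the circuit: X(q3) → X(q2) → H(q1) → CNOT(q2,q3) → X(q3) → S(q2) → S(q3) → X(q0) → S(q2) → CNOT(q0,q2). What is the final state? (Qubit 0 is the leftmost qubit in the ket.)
-(1/√2)i|1001⟩ - (1/√2)i|1101⟩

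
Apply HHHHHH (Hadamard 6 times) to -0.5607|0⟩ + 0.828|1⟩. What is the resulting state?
-0.5607|0⟩ + 0.828|1⟩

H² = I, so an even number of Hadamards cancels: H^6 = I and the state is unchanged.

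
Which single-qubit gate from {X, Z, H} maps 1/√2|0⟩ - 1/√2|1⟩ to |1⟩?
H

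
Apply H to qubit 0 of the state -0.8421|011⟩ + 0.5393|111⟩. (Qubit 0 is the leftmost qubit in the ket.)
-0.2141|011⟩ - 0.9768|111⟩

H on qubit 0 mixes each pair of kets that differ only in qubit 0: amplitudes (a, b) of (|…0…⟩, |…1…⟩) become ((a + b)/√2, (a − b)/√2). Kets absent from the input have amplitude 0.
(|011⟩, |111⟩): (a, b) = (-0.8421, 0.5393) → (-0.2141, -0.9768)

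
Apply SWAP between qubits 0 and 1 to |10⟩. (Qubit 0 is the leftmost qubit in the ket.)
|01⟩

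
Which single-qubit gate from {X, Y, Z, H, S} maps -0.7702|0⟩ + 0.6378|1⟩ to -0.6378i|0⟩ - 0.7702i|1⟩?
Y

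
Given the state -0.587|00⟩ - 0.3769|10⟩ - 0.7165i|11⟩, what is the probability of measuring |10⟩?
0.1421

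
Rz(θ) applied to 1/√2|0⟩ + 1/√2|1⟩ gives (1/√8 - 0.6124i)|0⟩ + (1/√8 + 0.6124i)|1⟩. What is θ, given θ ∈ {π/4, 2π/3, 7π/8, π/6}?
2π/3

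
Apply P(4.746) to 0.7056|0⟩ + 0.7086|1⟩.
0.7056|0⟩ + (0.02381 - 0.7082i)|1⟩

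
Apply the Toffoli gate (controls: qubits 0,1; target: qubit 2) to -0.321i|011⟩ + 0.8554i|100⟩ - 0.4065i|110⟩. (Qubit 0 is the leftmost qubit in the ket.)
-0.321i|011⟩ + 0.8554i|100⟩ - 0.4065i|111⟩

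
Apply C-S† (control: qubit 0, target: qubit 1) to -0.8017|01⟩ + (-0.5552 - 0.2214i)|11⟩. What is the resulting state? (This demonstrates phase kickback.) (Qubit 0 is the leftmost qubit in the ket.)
-0.8017|01⟩ + (-0.2214 + 0.5552i)|11⟩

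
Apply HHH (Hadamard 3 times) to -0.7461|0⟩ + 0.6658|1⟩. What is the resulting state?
-0.05678|0⟩ - 0.9984|1⟩

H² = I, so H^3 = H: a single Hadamard. With (a, b) = (-0.7461, 0.6658), H gives ((a + b)/√2, (a − b)/√2) = (-0.05678, -0.9984).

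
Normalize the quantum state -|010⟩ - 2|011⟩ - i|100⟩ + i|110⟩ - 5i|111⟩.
-0.1768|010⟩ - 1/√8|011⟩ - 0.1768i|100⟩ + 0.1768i|110⟩ - 0.8839i|111⟩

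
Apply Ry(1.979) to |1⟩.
-0.8358|0⟩ + 0.5491|1⟩

Ry(1.979) = [[cos(θ/2), −sin(θ/2)], [sin(θ/2), cos(θ/2)]]; θ = 1.979, cos(θ/2) ≈ 0.549108, sin(θ/2) ≈ 0.835752.
With a = amp(|0⟩) = 0 and b = amp(|1⟩) = 1:
new amp(|0⟩) = (0.549108)·a + (-0.835752)·b = -0.8358
new amp(|1⟩) = (0.835752)·a + (0.549108)·b = 0.5491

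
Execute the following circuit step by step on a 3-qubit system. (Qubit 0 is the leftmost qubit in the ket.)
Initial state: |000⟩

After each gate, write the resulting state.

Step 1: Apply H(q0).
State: 1/√2|000⟩ + 1/√2|100⟩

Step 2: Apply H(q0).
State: |000⟩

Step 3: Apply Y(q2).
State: i|001⟩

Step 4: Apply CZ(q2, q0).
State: i|001⟩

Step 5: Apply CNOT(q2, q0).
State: i|101⟩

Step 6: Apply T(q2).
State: (-1/√2 + (1/√2)i)|101⟩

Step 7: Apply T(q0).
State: -|101⟩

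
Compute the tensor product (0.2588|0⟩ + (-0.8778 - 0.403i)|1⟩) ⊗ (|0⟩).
0.2588|00⟩ + (-0.8778 - 0.403i)|10⟩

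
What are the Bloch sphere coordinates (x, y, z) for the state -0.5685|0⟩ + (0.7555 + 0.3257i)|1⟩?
(-0.859, -0.3703, -0.3537)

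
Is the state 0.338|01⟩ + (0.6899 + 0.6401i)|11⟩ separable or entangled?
Separable

Writing the state as a|00⟩ + b|01⟩ + c|10⟩ + d|11⟩, it is a product state iff ad − bc = 0.
Here (a, b, c, d) = (0, 0.338, 0, (0.6899 + 0.6401i)): ad − bc = (0)(0.6899 + 0.6401i) − (0.338)(0) = 0, so the state is separable.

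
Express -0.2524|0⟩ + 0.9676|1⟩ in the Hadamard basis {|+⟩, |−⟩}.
0.5057|+⟩ - 0.8627|−⟩

With |ψ⟩ = α|0⟩ + β|1⟩, the Hadamard-basis coefficients are ⟨+|ψ⟩ = (α + β)/√2 and ⟨−|ψ⟩ = (α − β)/√2.
Here α = -0.2524, β = 0.9676: (α + β)/√2 = 0.5057, (α − β)/√2 = -0.8627.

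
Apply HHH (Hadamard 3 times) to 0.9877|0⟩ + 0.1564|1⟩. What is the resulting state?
0.809|0⟩ + 0.5878|1⟩

H² = I, so H^3 = H: a single Hadamard. With (a, b) = (0.9877, 0.1564), H gives ((a + b)/√2, (a − b)/√2) = (0.809, 0.5878).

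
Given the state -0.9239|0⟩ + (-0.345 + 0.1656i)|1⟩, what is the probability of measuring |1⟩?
0.1464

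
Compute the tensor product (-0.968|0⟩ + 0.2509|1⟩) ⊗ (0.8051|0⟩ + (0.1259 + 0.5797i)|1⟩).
-0.7793|00⟩ + (-0.1219 - 0.5611i)|01⟩ + 0.202|10⟩ + (0.03159 + 0.1454i)|11⟩

amp(|b₁b₂…⟩) = product of the factor amplitudes for bits b₁, b₂, …; only kets whose every factor amplitude is nonzero survive.
|00⟩: (-0.968)(0.8051) = -0.7793
|01⟩: (-0.968)(0.1259 + 0.5797i) = (-0.1219 - 0.5611i)
|10⟩: (0.2509)(0.8051) = 0.202
|11⟩: (0.2509)(0.1259 + 0.5797i) = (0.03159 + 0.1454i)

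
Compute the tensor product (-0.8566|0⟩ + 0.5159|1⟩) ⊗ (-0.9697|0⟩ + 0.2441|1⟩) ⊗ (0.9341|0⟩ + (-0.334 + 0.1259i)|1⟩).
0.7759|000⟩ + (-0.2774 + 0.1046i)|001⟩ - 0.1953|010⟩ + (0.06984 - 0.02633i)|011⟩ - 0.4673|100⟩ + (0.1671 - 0.06298i)|101⟩ + 0.1176|110⟩ + (-0.04206 + 0.01585i)|111⟩

amp(|b₁b₂…⟩) = product of the factor amplitudes for bits b₁, b₂, …; only kets whose every factor amplitude is nonzero survive.
|000⟩: (-0.8566)(-0.9697)(0.9341) = 0.7759
|001⟩: (-0.8566)(-0.9697)(-0.334 + 0.1259i) = (-0.2774 + 0.1046i)
|010⟩: (-0.8566)(0.2441)(0.9341) = -0.1953
|011⟩: (-0.8566)(0.2441)(-0.334 + 0.1259i) = (0.06984 - 0.02633i)
|100⟩: (0.5159)(-0.9697)(0.9341) = -0.4673
|101⟩: (0.5159)(-0.9697)(-0.334 + 0.1259i) = (0.1671 - 0.06298i)
|110⟩: (0.5159)(0.2441)(0.9341) = 0.1176
|111⟩: (0.5159)(0.2441)(-0.334 + 0.1259i) = (-0.04206 + 0.01585i)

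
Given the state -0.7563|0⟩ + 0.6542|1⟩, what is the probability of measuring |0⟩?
0.572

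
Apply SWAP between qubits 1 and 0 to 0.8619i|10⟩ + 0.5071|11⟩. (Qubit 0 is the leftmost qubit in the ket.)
0.8619i|01⟩ + 0.5071|11⟩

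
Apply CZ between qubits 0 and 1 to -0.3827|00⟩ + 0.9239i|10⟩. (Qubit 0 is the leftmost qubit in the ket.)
-0.3827|00⟩ + 0.9239i|10⟩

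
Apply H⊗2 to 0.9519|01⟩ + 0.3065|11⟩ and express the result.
0.6292|00⟩ - 0.6292|01⟩ + 0.3227|10⟩ - 0.3227|11⟩

H⊗2 gives amp(|y⟩) = (1/2) Σ_x (−1)^(x·y) amp(|x⟩), where x·y is the number of positions in which both x and y have a 1.
|00⟩: (0.9519 + 0.3065)/2 = 0.6292
|01⟩: (-0.9519 - 0.3065)/2 = -0.6292
|10⟩: (0.9519 - 0.3065)/2 = 0.3227
|11⟩: (-0.9519 + 0.3065)/2 = -0.3227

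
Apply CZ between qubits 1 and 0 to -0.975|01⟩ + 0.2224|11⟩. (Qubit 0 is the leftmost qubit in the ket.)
-0.975|01⟩ - 0.2224|11⟩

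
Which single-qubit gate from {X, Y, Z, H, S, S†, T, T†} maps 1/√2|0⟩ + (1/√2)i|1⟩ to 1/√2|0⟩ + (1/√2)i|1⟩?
Y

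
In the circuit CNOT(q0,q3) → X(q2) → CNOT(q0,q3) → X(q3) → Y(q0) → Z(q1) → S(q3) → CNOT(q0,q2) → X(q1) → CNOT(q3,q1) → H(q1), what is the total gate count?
11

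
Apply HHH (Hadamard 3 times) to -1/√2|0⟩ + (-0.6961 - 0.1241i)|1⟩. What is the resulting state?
(-0.9922 - 0.08775i)|0⟩ + (-0.007783 + 0.08775i)|1⟩

H² = I, so H^3 = H: a single Hadamard. With (a, b) = (-1/√2, (-0.6961 - 0.1241i)), H gives ((a + b)/√2, (a − b)/√2) = ((-0.9922 - 0.08775i), (-0.007783 + 0.08775i)).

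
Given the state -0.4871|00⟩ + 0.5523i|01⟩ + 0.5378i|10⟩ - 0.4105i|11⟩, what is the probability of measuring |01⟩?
0.305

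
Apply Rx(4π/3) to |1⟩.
-0.866i|0⟩ - 1/2|1⟩

Rx(4π/3) = [[cos(θ/2), −i·sin(θ/2)], [−i·sin(θ/2), cos(θ/2)]]; θ = 4π/3, cos(θ/2) ≈ -0.5, sin(θ/2) ≈ 0.866025.
With a = amp(|0⟩) = 0 and b = amp(|1⟩) = 1:
new amp(|0⟩) = (-0.5)·a + (-0.866025i)·b = -0.866i
new amp(|1⟩) = (-0.866025i)·a + (-0.5)·b = -1/2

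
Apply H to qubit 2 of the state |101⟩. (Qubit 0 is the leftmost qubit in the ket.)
1/√2|100⟩ - 1/√2|101⟩

H on qubit 2 mixes each pair of kets that differ only in qubit 2: amplitudes (a, b) of (|…0…⟩, |…1…⟩) become ((a + b)/√2, (a − b)/√2). Kets absent from the input have amplitude 0.
(|100⟩, |101⟩): (a, b) = (0, 1) → (1/√2, -1/√2)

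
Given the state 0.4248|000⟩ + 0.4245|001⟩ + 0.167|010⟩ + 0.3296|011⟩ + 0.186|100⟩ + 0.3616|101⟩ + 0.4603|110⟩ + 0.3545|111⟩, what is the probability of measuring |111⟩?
0.1257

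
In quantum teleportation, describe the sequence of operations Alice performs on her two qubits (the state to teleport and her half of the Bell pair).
CNOT (state → Bell), then H on state qubit, then measure both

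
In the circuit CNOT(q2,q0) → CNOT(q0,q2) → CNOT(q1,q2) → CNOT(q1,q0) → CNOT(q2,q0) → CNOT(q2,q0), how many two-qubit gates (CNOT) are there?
6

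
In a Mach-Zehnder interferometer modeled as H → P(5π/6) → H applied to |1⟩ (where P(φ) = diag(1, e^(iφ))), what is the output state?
(0.933 - 0.25i)|0⟩ + (0.06699 + 0.25i)|1⟩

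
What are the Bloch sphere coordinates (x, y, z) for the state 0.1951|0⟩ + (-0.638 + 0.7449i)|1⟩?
(-0.2489, 0.2907, -0.9239)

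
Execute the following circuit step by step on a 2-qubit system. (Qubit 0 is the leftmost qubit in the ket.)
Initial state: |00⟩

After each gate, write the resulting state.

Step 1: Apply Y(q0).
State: i|10⟩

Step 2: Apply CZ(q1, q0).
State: i|10⟩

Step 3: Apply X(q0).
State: i|00⟩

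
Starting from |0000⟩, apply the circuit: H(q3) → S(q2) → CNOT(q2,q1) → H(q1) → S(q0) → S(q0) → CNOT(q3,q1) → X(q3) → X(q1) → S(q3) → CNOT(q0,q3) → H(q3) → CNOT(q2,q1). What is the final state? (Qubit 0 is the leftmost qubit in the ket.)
(1/√8 + (1/√8)i)|0000⟩ + (1/√8 - (1/√8)i)|0001⟩ + (1/√8 + (1/√8)i)|0100⟩ + (1/√8 - (1/√8)i)|0101⟩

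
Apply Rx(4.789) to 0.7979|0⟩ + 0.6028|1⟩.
(-0.5854 - 0.4096i)|0⟩ + (-0.4423 - 0.5422i)|1⟩

Rx(4.789) = [[cos(θ/2), −i·sin(θ/2)], [−i·sin(θ/2), cos(θ/2)]]; θ = 4.789, cos(θ/2) ≈ -0.733668, sin(θ/2) ≈ 0.679509.
With a = amp(|0⟩) = 0.7979 and b = amp(|1⟩) = 0.6028:
new amp(|0⟩) = (-0.733668)·a + (-0.679509i)·b = (-0.5854 - 0.4096i)
new amp(|1⟩) = (-0.679509i)·a + (-0.733668)·b = (-0.4423 - 0.5422i)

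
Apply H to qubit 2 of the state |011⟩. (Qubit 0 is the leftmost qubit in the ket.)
1/√2|010⟩ - 1/√2|011⟩

H on qubit 2 mixes each pair of kets that differ only in qubit 2: amplitudes (a, b) of (|…0…⟩, |…1…⟩) become ((a + b)/√2, (a − b)/√2). Kets absent from the input have amplitude 0.
(|010⟩, |011⟩): (a, b) = (0, 1) → (1/√2, -1/√2)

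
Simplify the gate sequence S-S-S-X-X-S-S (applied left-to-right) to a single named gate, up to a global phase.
S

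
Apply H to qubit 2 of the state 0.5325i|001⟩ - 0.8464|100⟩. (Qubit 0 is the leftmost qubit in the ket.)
0.3765i|000⟩ - 0.3765i|001⟩ - 0.5985|100⟩ - 0.5985|101⟩

H on qubit 2 mixes each pair of kets that differ only in qubit 2: amplitudes (a, b) of (|…0…⟩, |…1…⟩) become ((a + b)/√2, (a − b)/√2). Kets absent from the input have amplitude 0.
(|000⟩, |001⟩): (a, b) = (0, 0.5325i) → (0.3765i, -0.3765i)
(|100⟩, |101⟩): (a, b) = (-0.8464, 0) → (-0.5985, -0.5985)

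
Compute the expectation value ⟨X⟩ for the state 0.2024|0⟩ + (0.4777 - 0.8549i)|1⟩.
0.1934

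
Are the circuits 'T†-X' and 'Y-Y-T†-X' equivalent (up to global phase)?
Yes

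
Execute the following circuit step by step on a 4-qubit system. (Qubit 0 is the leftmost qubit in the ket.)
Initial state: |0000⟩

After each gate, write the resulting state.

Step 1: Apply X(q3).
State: |0001⟩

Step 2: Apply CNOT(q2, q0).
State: |0001⟩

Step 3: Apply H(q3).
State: 1/√2|0000⟩ - 1/√2|0001⟩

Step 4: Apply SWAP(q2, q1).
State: 1/√2|0000⟩ - 1/√2|0001⟩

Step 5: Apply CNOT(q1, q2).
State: 1/√2|0000⟩ - 1/√2|0001⟩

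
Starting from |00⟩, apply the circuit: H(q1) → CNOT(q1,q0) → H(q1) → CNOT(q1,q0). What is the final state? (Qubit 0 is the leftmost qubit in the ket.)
1/2|00⟩ - 1/2|01⟩ + 1/2|10⟩ + 1/2|11⟩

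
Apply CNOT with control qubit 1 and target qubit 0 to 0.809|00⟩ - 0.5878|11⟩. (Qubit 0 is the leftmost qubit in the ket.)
0.809|00⟩ - 0.5878|01⟩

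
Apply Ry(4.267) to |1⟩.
-0.8458|0⟩ - 0.5335|1⟩

Ry(4.267) = [[cos(θ/2), −sin(θ/2)], [sin(θ/2), cos(θ/2)]]; θ = 4.267, cos(θ/2) ≈ -0.533475, sin(θ/2) ≈ 0.845816.
With a = amp(|0⟩) = 0 and b = amp(|1⟩) = 1:
new amp(|0⟩) = (-0.533475)·a + (-0.845816)·b = -0.8458
new amp(|1⟩) = (0.845816)·a + (-0.533475)·b = -0.5335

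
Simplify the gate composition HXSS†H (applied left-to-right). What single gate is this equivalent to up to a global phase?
Z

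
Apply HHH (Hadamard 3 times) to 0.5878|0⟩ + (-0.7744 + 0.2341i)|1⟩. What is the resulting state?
(-0.1319 + 0.1655i)|0⟩ + (0.9632 - 0.1655i)|1⟩

H² = I, so H^3 = H: a single Hadamard. With (a, b) = (0.5878, (-0.7744 + 0.2341i)), H gives ((a + b)/√2, (a − b)/√2) = ((-0.1319 + 0.1655i), (0.9632 - 0.1655i)).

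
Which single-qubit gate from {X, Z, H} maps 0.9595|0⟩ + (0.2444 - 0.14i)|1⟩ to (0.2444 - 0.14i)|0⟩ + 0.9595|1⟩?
X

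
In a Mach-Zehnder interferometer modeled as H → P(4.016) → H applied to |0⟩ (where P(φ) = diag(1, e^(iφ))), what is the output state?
(0.1793 - 0.3836i)|0⟩ + (0.8207 + 0.3836i)|1⟩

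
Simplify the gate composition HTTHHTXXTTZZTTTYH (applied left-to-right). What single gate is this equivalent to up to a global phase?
Y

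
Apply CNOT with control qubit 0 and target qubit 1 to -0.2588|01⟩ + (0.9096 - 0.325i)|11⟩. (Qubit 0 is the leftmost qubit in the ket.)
-0.2588|01⟩ + (0.9096 - 0.325i)|10⟩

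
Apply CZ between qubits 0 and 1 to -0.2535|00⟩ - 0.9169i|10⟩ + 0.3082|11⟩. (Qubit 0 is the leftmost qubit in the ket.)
-0.2535|00⟩ - 0.9169i|10⟩ - 0.3082|11⟩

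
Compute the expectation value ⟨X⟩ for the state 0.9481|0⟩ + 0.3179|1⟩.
0.6028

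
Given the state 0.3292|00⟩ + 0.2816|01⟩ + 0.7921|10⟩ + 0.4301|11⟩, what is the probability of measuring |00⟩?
0.1084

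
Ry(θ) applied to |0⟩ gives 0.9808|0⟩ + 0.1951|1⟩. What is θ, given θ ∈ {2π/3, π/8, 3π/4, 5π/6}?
π/8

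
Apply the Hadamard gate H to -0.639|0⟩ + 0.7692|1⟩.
0.09207|0⟩ - 0.9957|1⟩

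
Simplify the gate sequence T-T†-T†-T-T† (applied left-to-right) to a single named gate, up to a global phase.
T†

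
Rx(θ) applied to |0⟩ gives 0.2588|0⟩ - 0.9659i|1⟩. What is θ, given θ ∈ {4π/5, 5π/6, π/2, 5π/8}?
5π/6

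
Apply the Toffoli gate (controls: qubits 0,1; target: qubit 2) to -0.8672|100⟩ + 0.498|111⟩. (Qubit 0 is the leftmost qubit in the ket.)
-0.8672|100⟩ + 0.498|110⟩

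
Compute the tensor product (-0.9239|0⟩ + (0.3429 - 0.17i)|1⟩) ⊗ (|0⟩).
-0.9239|00⟩ + (0.3429 - 0.17i)|10⟩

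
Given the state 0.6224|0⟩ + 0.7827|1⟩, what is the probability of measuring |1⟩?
0.6126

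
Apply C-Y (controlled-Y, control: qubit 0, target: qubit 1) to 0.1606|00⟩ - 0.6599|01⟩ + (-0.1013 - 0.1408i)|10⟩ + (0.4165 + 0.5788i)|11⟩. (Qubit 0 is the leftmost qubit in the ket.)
0.1606|00⟩ - 0.6599|01⟩ + (0.5788 - 0.4165i)|10⟩ + (0.1408 - 0.1013i)|11⟩

C-Y leaves the control-|0⟩ kets |00⟩, |01⟩ unchanged and applies Y to qubit 1 on the control-|1⟩ pair (|10⟩, |11⟩).
Y = [[0, -i], [i, 0]].
With a = amp(|10⟩) = (-0.1013 - 0.1408i) and b = amp(|11⟩) = (0.4165 + 0.5788i):
new amp(|10⟩) = (-i)·b = (0.5788 - 0.4165i)
new amp(|11⟩) = (i)·a = (0.1408 - 0.1013i)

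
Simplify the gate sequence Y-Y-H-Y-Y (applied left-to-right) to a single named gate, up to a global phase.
H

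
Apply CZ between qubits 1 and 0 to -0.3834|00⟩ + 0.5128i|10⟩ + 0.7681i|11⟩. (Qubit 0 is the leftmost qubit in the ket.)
-0.3834|00⟩ + 0.5128i|10⟩ - 0.7681i|11⟩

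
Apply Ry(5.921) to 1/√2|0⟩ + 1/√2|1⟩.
-0.8229|0⟩ - 0.5682|1⟩

Ry(5.921) = [[cos(θ/2), −sin(θ/2)], [sin(θ/2), cos(θ/2)]]; θ = 5.921, cos(θ/2) ≈ -0.983647, sin(θ/2) ≈ 0.180104.
With a = amp(|0⟩) = 1/√2 and b = amp(|1⟩) = 1/√2:
new amp(|0⟩) = (-0.983647)·a + (-0.180104)·b = -0.8229
new amp(|1⟩) = (0.180104)·a + (-0.983647)·b = -0.5682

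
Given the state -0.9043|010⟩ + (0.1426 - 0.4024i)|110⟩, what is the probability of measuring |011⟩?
0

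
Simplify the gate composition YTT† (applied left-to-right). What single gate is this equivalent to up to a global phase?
Y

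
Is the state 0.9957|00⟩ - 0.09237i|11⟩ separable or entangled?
Entangled

Writing the state as a|00⟩ + b|01⟩ + c|10⟩ + d|11⟩, it is a product state iff ad − bc = 0.
Here (a, b, c, d) = (0.9957, 0, 0, -0.09237i): ad − bc = (0.9957)(-0.09237i) − (0)(0) = -0.09197i ≠ 0, so the state is entangled.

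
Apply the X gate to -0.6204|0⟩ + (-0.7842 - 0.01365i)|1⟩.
(-0.7842 - 0.01365i)|0⟩ - 0.6204|1⟩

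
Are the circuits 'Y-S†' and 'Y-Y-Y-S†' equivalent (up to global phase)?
Yes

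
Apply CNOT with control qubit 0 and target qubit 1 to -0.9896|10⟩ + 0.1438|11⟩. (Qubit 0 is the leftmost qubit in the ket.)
0.1438|10⟩ - 0.9896|11⟩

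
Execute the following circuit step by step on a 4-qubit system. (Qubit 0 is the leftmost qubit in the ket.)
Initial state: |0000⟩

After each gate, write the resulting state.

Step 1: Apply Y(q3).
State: i|0001⟩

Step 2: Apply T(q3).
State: (-1/√2 + (1/√2)i)|0001⟩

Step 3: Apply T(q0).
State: (-1/√2 + (1/√2)i)|0001⟩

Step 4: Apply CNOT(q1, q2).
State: (-1/√2 + (1/√2)i)|0001⟩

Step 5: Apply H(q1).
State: (-1/2 + (1/2)i)|0001⟩ + (-1/2 + (1/2)i)|0101⟩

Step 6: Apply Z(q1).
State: (-1/2 + (1/2)i)|0001⟩ + (1/2 - (1/2)i)|0101⟩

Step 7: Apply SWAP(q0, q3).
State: (-1/2 + (1/2)i)|1000⟩ + (1/2 - (1/2)i)|1100⟩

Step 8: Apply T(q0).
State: -1/√2|1000⟩ + 1/√2|1100⟩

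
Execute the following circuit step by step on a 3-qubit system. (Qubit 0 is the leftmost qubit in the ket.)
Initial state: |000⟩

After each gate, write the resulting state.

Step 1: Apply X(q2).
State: |001⟩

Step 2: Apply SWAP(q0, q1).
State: |001⟩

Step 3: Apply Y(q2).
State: -i|000⟩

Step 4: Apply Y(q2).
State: |001⟩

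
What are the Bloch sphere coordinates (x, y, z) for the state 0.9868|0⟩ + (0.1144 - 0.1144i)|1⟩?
(0.2258, -0.2258, 0.9476)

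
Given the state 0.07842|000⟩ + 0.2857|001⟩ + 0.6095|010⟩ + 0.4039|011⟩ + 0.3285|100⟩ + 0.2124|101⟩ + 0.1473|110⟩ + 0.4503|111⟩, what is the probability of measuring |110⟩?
0.0217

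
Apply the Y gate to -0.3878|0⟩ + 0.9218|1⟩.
-0.9218i|0⟩ - 0.3878i|1⟩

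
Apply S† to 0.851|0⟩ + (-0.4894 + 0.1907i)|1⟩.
0.851|0⟩ + (0.1907 + 0.4894i)|1⟩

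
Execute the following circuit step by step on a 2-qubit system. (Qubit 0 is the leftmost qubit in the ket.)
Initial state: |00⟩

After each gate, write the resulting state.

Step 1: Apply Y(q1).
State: i|01⟩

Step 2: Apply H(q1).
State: (1/√2)i|00⟩ - (1/√2)i|01⟩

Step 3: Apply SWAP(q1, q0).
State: (1/√2)i|00⟩ - (1/√2)i|10⟩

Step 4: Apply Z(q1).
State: (1/√2)i|00⟩ - (1/√2)i|10⟩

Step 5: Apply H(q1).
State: (1/2)i|00⟩ + (1/2)i|01⟩ - (1/2)i|10⟩ - (1/2)i|11⟩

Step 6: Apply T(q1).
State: (1/2)i|00⟩ + (-1/√8 + (1/√8)i)|01⟩ - (1/2)i|10⟩ + (1/√8 - (1/√8)i)|11⟩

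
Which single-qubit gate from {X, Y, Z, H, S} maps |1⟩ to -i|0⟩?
Y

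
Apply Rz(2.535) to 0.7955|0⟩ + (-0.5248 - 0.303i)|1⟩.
(0.2376 - 0.7592i)|0⟩ + (0.1324 - 0.5913i)|1⟩

Rz(2.535) = [[e^(−iθ/2), 0], [0, e^(iθ/2)]] with e^(±iθ/2) = cos(θ/2) ± i·sin(θ/2); θ = 2.535, cos(θ/2) ≈ 0.298668, sin(θ/2) ≈ 0.954357.
With a = amp(|0⟩) = 0.7955 and b = amp(|1⟩) = (-0.5248 - 0.303i):
new amp(|0⟩) = (0.298668 - 0.954357i)·a = (0.2376 - 0.7592i)
new amp(|1⟩) = (0.298668 + 0.954357i)·b = (0.1324 - 0.5913i)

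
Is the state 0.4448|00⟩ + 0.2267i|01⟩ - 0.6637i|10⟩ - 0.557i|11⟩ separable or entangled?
Entangled

Writing the state as a|00⟩ + b|01⟩ + c|10⟩ + d|11⟩, it is a product state iff ad − bc = 0.
Here (a, b, c, d) = (0.4448, 0.2267i, -0.6637i, -0.557i): ad − bc = (0.4448)(-0.557i) − (0.2267i)(-0.6637i) = (-0.1505 - 0.2478i) ≠ 0, so the state is entangled.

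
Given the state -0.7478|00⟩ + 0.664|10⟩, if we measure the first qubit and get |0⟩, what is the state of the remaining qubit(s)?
-|0⟩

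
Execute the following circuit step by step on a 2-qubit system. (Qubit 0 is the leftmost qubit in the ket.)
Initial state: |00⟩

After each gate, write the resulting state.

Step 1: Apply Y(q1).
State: i|01⟩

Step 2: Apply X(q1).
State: i|00⟩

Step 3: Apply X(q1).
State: i|01⟩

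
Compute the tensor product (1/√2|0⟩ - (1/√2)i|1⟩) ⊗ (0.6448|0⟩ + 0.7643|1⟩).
0.4559|00⟩ + 0.5404|01⟩ - 0.4559i|10⟩ - 0.5404i|11⟩

amp(|b₁b₂…⟩) = product of the factor amplitudes for bits b₁, b₂, …; only kets whose every factor amplitude is nonzero survive.
|00⟩: (1/√2)(0.6448) = 0.4559
|01⟩: (1/√2)(0.7643) = 0.5404
|10⟩: (-(1/√2)i)(0.6448) = -0.4559i
|11⟩: (-(1/√2)i)(0.7643) = -0.5404i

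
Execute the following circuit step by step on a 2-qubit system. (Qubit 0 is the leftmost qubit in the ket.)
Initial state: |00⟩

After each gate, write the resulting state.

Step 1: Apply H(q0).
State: 1/√2|00⟩ + 1/√2|10⟩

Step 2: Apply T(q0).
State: 1/√2|00⟩ + (1/2 + (1/2)i)|10⟩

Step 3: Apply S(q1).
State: 1/√2|00⟩ + (1/2 + (1/2)i)|10⟩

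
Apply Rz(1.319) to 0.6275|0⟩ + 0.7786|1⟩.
(0.4959 - 0.3845i)|0⟩ + (0.6153 + 0.4771i)|1⟩

Rz(1.319) = [[e^(−iθ/2), 0], [0, e^(iθ/2)]] with e^(±iθ/2) = cos(θ/2) ± i·sin(θ/2); θ = 1.319, cos(θ/2) ≈ 0.790299, sin(θ/2) ≈ 0.612722.
With a = amp(|0⟩) = 0.6275 and b = amp(|1⟩) = 0.7786:
new amp(|0⟩) = (0.790299 - 0.612722i)·a = (0.4959 - 0.3845i)
new amp(|1⟩) = (0.790299 + 0.612722i)·b = (0.6153 + 0.4771i)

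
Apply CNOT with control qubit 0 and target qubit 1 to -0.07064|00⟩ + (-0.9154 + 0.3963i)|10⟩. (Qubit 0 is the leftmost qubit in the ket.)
-0.07064|00⟩ + (-0.9154 + 0.3963i)|11⟩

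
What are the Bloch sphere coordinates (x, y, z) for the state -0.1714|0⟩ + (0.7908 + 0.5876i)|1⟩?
(-0.2711, -0.2014, -0.9413)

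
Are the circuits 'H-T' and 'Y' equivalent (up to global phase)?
No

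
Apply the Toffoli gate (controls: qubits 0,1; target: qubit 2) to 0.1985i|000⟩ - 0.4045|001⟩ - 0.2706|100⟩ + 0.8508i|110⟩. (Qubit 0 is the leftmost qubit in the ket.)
0.1985i|000⟩ - 0.4045|001⟩ - 0.2706|100⟩ + 0.8508i|111⟩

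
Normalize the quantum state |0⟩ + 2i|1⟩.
1/√5|0⟩ + 0.8944i|1⟩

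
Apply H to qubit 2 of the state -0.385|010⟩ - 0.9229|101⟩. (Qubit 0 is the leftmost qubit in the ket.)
-0.2722|010⟩ - 0.2722|011⟩ - 0.6526|100⟩ + 0.6526|101⟩

H on qubit 2 mixes each pair of kets that differ only in qubit 2: amplitudes (a, b) of (|…0…⟩, |…1…⟩) become ((a + b)/√2, (a − b)/√2). Kets absent from the input have amplitude 0.
(|010⟩, |011⟩): (a, b) = (-0.385, 0) → (-0.2722, -0.2722)
(|100⟩, |101⟩): (a, b) = (0, -0.9229) → (-0.6526, 0.6526)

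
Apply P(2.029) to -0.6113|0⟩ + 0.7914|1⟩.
-0.6113|0⟩ + (-0.3501 + 0.7098i)|1⟩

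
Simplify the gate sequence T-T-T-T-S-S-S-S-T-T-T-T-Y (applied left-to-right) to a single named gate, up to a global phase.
Y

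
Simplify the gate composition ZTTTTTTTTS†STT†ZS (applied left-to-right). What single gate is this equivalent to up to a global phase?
S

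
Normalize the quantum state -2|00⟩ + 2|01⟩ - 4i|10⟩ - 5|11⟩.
-0.2857|00⟩ + 0.2857|01⟩ - 0.5714i|10⟩ - 0.7143|11⟩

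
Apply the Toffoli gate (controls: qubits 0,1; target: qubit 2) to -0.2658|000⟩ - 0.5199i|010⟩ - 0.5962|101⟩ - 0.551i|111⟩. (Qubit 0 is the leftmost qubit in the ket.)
-0.2658|000⟩ - 0.5199i|010⟩ - 0.5962|101⟩ - 0.551i|110⟩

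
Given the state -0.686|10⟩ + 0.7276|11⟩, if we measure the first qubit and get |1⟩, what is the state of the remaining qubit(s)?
-0.686|0⟩ + 0.7276|1⟩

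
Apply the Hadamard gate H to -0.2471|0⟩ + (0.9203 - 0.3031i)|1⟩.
(0.476 - 0.2143i)|0⟩ + (-0.8255 + 0.2143i)|1⟩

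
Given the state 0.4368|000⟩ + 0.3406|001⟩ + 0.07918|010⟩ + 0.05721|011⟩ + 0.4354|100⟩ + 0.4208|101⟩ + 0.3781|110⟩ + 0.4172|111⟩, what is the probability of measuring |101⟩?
0.1771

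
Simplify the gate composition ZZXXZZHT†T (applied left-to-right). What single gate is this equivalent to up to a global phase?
H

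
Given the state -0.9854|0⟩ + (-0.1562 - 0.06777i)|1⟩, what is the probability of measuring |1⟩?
0.02899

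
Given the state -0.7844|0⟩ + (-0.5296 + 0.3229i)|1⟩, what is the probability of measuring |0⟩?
0.6153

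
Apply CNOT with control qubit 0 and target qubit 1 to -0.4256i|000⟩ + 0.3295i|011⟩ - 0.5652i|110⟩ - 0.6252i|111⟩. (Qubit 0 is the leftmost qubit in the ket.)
-0.4256i|000⟩ + 0.3295i|011⟩ - 0.5652i|100⟩ - 0.6252i|101⟩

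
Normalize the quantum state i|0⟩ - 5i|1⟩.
0.1961i|0⟩ - 0.9806i|1⟩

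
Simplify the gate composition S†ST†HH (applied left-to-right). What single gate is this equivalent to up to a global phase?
T†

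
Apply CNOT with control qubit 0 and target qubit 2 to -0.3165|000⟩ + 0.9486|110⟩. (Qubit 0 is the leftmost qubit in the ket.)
-0.3165|000⟩ + 0.9486|111⟩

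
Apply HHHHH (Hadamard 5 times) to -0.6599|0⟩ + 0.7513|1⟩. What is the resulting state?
0.06463|0⟩ - 0.9979|1⟩

H² = I, so H^5 = H: a single Hadamard. With (a, b) = (-0.6599, 0.7513), H gives ((a + b)/√2, (a − b)/√2) = (0.06463, -0.9979).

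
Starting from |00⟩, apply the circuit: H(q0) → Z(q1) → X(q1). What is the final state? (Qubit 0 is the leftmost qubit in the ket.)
1/√2|01⟩ + 1/√2|11⟩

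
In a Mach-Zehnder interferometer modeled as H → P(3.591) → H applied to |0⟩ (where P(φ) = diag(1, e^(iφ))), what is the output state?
(0.04965 - 0.2172i)|0⟩ + (0.9504 + 0.2172i)|1⟩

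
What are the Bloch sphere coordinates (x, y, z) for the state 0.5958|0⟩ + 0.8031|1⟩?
(0.957, 0, -0.29)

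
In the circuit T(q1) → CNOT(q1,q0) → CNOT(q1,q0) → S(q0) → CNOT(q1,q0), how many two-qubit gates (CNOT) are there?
3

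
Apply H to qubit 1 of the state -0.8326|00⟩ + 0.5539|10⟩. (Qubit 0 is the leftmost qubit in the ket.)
-0.5887|00⟩ - 0.5887|01⟩ + 0.3917|10⟩ + 0.3917|11⟩

H on qubit 1 mixes each pair of kets that differ only in qubit 1: amplitudes (a, b) of (|…0…⟩, |…1…⟩) become ((a + b)/√2, (a − b)/√2). Kets absent from the input have amplitude 0.
(|00⟩, |01⟩): (a, b) = (-0.8326, 0) → (-0.5887, -0.5887)
(|10⟩, |11⟩): (a, b) = (0.5539, 0) → (0.3917, 0.3917)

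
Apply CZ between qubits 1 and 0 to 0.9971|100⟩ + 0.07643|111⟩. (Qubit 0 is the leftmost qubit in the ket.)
0.9971|100⟩ - 0.07643|111⟩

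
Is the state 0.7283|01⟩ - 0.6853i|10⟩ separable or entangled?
Entangled

Writing the state as a|00⟩ + b|01⟩ + c|10⟩ + d|11⟩, it is a product state iff ad − bc = 0.
Here (a, b, c, d) = (0, 0.7283, -0.6853i, 0): ad − bc = (0)(0) − (0.7283)(-0.6853i) = 0.4991i ≠ 0, so the state is entangled.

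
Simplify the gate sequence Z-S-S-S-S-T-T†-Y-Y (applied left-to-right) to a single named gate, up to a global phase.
Z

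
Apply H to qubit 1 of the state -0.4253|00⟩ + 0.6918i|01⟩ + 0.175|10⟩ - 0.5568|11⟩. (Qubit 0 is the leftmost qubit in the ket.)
(-0.3007 + 0.4892i)|00⟩ + (-0.3007 - 0.4892i)|01⟩ - 0.27|10⟩ + 0.5175|11⟩

H on qubit 1 mixes each pair of kets that differ only in qubit 1: amplitudes (a, b) of (|…0…⟩, |…1…⟩) become ((a + b)/√2, (a − b)/√2). Kets absent from the input have amplitude 0.
(|00⟩, |01⟩): (a, b) = (-0.4253, 0.6918i) → ((-0.3007 + 0.4892i), (-0.3007 - 0.4892i))
(|10⟩, |11⟩): (a, b) = (0.175, -0.5568) → (-0.27, 0.5175)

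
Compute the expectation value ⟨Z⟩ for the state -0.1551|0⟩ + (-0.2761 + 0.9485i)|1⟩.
-0.9518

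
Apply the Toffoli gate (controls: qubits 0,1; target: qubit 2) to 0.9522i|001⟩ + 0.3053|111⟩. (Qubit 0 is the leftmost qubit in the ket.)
0.9522i|001⟩ + 0.3053|110⟩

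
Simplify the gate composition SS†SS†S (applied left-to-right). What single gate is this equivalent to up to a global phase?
S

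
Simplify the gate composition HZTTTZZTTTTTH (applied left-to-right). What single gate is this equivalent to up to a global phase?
X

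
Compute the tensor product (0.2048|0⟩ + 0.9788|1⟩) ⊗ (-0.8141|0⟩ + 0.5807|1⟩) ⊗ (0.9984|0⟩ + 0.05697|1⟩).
-0.1665|000⟩ - 0.009498|001⟩ + 0.1187|010⟩ + 0.006775|011⟩ - 0.7956|100⟩ - 0.0454|101⟩ + 0.5675|110⟩ + 0.03238|111⟩

amp(|b₁b₂…⟩) = product of the factor amplitudes for bits b₁, b₂, …; only kets whose every factor amplitude is nonzero survive.
|000⟩: (0.2048)(-0.8141)(0.9984) = -0.1665
|001⟩: (0.2048)(-0.8141)(0.05697) = -0.009498
|010⟩: (0.2048)(0.5807)(0.9984) = 0.1187
|011⟩: (0.2048)(0.5807)(0.05697) = 0.006775
|100⟩: (0.9788)(-0.8141)(0.9984) = -0.7956
|101⟩: (0.9788)(-0.8141)(0.05697) = -0.0454
|110⟩: (0.9788)(0.5807)(0.9984) = 0.5675
|111⟩: (0.9788)(0.5807)(0.05697) = 0.03238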